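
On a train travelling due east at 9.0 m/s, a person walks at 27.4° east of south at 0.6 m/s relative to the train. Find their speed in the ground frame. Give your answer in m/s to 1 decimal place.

Taking east as x and north as y: train velocity = (9.000, 0.000) m/s; person velocity relative to train = (0.276, -0.533) m/s.
Velocity relative to ground = (9.000, 0.000) + (0.276, -0.533) = (9.276, -0.533) m/s.
Speed = |(9.276, -0.533)| = 9.291 m/s.

9.3 m/s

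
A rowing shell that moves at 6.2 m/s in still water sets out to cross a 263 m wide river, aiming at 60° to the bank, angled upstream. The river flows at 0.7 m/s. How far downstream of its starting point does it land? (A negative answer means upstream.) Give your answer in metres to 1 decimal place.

-117.6 m

Perpendicular speed = 5.369 m/s; crossing time = 263 / 5.369 = 48.982 s.
Net downstream speed = -2.400 m/s.
Drift = -2.400 × 48.982 = -117.556 m (upstream).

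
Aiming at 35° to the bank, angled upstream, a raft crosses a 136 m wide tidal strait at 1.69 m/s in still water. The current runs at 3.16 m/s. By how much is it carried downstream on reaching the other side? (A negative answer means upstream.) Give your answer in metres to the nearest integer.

249 m

Perpendicular speed = 0.969 m/s; crossing time = 136 / 0.969 = 140.301 s.
Net downstream speed = 1.776 m/s.
Drift = 1.776 × 140.301 = 249.123 m (downstream).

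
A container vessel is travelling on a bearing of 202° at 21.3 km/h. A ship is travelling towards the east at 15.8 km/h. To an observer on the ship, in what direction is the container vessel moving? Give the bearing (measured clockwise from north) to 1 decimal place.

Taking east as x and north as y: container vessel velocity = (-7.979, -19.749) km/h; ship velocity = (15.800, 0.000) km/h.
Velocity of container vessel relative to ship = (-7.979, -19.749) − (15.800, 0.000) = (-23.779, -19.749) km/h.
Bearing = atan2(-23.78, -19.75) = 230.29° clockwise from north.

230.3°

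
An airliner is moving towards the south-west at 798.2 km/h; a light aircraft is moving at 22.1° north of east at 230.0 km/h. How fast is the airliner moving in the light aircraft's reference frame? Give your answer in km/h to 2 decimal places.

1014.03 km/h

Taking east as x and north as y: airliner velocity = (-564.413, -564.413) km/h; light aircraft velocity = (213.102, 86.532) km/h.
Velocity of airliner relative to light aircraft = (-564.413, -564.413) − (213.102, 86.532) = (-777.514, -650.944) km/h.
Magnitude = |(-777.514, -650.944)| = 1014.030 km/h.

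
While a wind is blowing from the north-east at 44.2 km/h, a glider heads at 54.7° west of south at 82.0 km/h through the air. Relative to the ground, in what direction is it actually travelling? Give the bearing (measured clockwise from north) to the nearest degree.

Taking east as x and north as y: velocity relative to the air = (-66.923, -47.384) km/h; the air relative to ground = (-31.254, -31.254) km/h.
Velocity relative to ground = (-66.923, -47.384) + (-31.254, -31.254) = (-98.177, -78.638) km/h.
Bearing = atan2(-98.18, -78.64) = 231.31° clockwise from north.

231°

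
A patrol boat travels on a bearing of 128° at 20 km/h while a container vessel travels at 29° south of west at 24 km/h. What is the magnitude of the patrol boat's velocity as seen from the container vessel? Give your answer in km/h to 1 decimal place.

36.8 km/h

Taking east as x and north as y: patrol boat velocity = (15.760, -12.313) km/h; container vessel velocity = (-20.991, -11.635) km/h.
Velocity of patrol boat relative to container vessel = (15.760, -12.313) − (-20.991, -11.635) = (36.751, -0.678) km/h.
Magnitude = |(36.751, -0.678)| = 36.757 km/h.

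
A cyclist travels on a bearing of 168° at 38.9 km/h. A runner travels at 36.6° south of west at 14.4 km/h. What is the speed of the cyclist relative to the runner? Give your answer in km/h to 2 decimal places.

Taking east as x and north as y: cyclist velocity = (8.088, -38.050) km/h; runner velocity = (-11.561, -8.586) km/h.
Velocity of cyclist relative to runner = (8.088, -38.050) − (-11.561, -8.586) = (19.648, -29.464) km/h.
Magnitude = |(19.648, -29.464)| = 35.415 km/h.

35.41 km/h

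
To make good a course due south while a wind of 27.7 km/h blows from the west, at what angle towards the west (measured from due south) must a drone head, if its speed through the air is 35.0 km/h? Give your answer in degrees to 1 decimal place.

The wind pushes perpendicular to the desired track; the heading must have a component into the wind equal to 27.7 km/h: 35.0 sin θ = 27.7.
sin θ = 0.7914, so θ = 52.319°.

52.3°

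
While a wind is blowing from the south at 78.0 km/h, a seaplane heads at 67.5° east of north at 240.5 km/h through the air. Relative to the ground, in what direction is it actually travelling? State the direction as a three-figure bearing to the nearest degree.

Taking east as x and north as y: velocity relative to the air = (222.193, 92.035) km/h; the air relative to ground = (0.000, 78.000) km/h.
Velocity relative to ground = (222.193, 92.035) + (0.000, 78.000) = (222.193, 170.035) km/h.
Bearing = atan2(222.19, 170.04) = 52.57° clockwise from north.

053°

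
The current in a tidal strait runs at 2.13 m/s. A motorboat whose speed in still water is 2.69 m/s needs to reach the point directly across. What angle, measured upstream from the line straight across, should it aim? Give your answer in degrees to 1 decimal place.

To cancel the current, the upstream component of the motorboat's velocity must equal the flow: 2.69 sin θ = 2.13.
sin θ = 2.13 / 2.69 = 0.7918.
θ = arcsin(0.7918) = 52.356°.

52.4°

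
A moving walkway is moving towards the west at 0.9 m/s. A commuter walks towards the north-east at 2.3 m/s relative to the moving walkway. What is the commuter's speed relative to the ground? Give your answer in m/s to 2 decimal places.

Taking east as x and north as y: moving walkway velocity = (-0.900, 0.000) m/s; commuter velocity relative to moving walkway = (1.626, 1.626) m/s.
Velocity relative to ground = (-0.900, 0.000) + (1.626, 1.626) = (0.726, 1.626) m/s.
Speed = |(0.726, 1.626)| = 1.781 m/s.

1.78 m/s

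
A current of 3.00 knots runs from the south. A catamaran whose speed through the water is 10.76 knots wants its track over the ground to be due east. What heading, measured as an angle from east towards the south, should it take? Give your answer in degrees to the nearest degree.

16°

The current pushes perpendicular to the desired track; the heading must have a component into the current equal to 3.00 knots: 10.76 sin θ = 3.00.
sin θ = 0.2788, so θ = 16.189°.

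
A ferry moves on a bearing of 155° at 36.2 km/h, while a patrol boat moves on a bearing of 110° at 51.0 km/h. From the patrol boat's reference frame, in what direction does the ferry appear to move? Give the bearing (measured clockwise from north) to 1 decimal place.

Taking east as x and north as y: ferry velocity = (15.299, -32.808) km/h; patrol boat velocity = (47.924, -17.443) km/h.
Velocity of ferry relative to patrol boat = (15.299, -32.808) − (47.924, -17.443) = (-32.626, -15.365) km/h.
Bearing = atan2(-32.63, -15.37) = 244.78° clockwise from north.

244.8°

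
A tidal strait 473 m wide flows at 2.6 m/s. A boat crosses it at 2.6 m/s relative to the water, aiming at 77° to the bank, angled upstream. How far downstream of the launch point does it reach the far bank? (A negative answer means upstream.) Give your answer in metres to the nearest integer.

Perpendicular speed = 2.533 m/s; crossing time = 473 / 2.533 = 186.708 s.
Net downstream speed = 2.015 m/s.
Drift = 2.015 × 186.708 = 376.241 m (downstream).

376 m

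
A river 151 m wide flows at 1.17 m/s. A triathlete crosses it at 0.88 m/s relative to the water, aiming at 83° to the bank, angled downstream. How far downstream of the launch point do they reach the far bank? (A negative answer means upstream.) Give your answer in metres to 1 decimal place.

Perpendicular speed = 0.873 m/s; crossing time = 151 / 0.873 = 172.880 s.
Net downstream speed = 1.277 m/s.
Drift = 1.277 × 172.880 = 220.810 m (downstream).

220.8 m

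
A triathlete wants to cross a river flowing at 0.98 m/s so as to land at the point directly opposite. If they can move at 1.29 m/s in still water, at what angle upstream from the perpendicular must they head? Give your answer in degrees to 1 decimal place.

49.4°

To cancel the current, the upstream component of the triathlete's velocity must equal the flow: 1.29 sin θ = 0.98.
sin θ = 0.98 / 1.29 = 0.7597.
θ = arcsin(0.7597) = 49.437°.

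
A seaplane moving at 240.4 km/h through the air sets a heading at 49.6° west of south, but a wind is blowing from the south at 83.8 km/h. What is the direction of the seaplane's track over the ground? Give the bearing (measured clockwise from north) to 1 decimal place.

248.5°

Taking east as x and north as y: velocity relative to the air = (-183.074, -155.808) km/h; the air relative to ground = (0.000, 83.800) km/h.
Velocity relative to ground = (-183.074, -155.808) + (0.000, 83.800) = (-183.074, -72.008) km/h.
Bearing = atan2(-183.07, -72.01) = 248.53° clockwise from north.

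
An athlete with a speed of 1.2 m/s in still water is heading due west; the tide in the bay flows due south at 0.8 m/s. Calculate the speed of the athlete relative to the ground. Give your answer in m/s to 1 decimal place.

1.4 m/s

Taking east as x and north as y: velocity relative to the water = (-1.200, 0.000) m/s; the water relative to ground = (0.000, -0.800) m/s.
Velocity relative to ground = (-1.200, 0.000) + (0.000, -0.800) = (-1.200, -0.800) m/s.
Speed = |(-1.200, -0.800)| = 1.442 m/s.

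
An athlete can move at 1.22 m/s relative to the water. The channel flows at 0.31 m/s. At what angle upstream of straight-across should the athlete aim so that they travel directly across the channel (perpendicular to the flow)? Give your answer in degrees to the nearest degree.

15°

To cancel the current, the upstream component of the athlete's velocity must equal the flow: 1.22 sin θ = 0.31.
sin θ = 0.31 / 1.22 = 0.2541.
θ = arcsin(0.2541) = 14.720°.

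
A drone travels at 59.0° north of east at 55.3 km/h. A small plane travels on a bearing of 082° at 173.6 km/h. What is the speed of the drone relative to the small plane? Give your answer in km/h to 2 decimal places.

Taking east as x and north as y: drone velocity = (28.482, 47.401) km/h; small plane velocity = (171.911, 24.160) km/h.
Velocity of drone relative to small plane = (28.482, 47.401) − (171.911, 24.160) = (-143.429, 23.241) km/h.
Magnitude = |(-143.429, 23.241)| = 145.300 km/h.

145.30 km/h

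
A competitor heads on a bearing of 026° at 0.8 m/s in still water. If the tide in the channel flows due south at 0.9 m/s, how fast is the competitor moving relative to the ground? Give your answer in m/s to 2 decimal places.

0.39 m/s

Taking east as x and north as y: velocity relative to the water = (0.351, 0.719) m/s; the water relative to ground = (0.000, -0.900) m/s.
Velocity relative to ground = (0.351, 0.719) + (0.000, -0.900) = (0.351, -0.181) m/s.
Speed = |(0.351, -0.181)| = 0.395 m/s.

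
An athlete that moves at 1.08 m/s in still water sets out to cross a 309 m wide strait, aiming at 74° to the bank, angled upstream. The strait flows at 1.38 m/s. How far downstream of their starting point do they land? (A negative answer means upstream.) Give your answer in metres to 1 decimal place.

Perpendicular speed = 1.038 m/s; crossing time = 309 / 1.038 = 297.641 s.
Net downstream speed = 1.082 m/s.
Drift = 1.082 × 297.641 = 322.141 m (downstream).

322.1 m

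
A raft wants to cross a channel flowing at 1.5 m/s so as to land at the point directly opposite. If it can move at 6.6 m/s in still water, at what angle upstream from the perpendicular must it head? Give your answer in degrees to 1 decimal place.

13.1°

To cancel the current, the upstream component of the raft's velocity must equal the flow: 6.6 sin θ = 1.5.
sin θ = 1.5 / 6.6 = 0.2273.
θ = arcsin(0.2273) = 13.137°.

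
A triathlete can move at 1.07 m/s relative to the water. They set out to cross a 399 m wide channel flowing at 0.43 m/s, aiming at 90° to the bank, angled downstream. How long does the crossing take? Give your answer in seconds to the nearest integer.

373 s

The component of the triathlete's velocity perpendicular to the bank is 1.07 m/s.
The current is parallel to the bank, so it does not affect the crossing time.
Time = 399 / 1.070 = 372.897 s.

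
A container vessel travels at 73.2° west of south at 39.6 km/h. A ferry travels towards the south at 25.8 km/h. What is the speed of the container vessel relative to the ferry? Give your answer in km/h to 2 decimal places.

40.54 km/h

Taking east as x and north as y: container vessel velocity = (-37.910, -11.446) km/h; ferry velocity = (0.000, -25.800) km/h.
Velocity of container vessel relative to ferry = (-37.910, -11.446) − (0.000, -25.800) = (-37.910, 14.354) km/h.
Magnitude = |(-37.910, 14.354)| = 40.536 km/h.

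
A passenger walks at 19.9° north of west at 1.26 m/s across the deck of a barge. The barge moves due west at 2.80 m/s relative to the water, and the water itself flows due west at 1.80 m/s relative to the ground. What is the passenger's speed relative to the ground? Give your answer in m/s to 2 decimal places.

5.80 m/s

In east/north components (m/s): passenger relative to barge = (-1.185, 0.429); barge relative to water = (-2.800, 0.000); water relative to ground = (-1.800, 0.000).
Sum = (-5.785, 0.429) m/s.
Speed = |(-5.785, 0.429)| = 5.801 m/s.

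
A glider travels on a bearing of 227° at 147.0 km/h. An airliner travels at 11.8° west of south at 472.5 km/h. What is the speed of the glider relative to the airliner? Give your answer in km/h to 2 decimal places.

Taking east as x and north as y: glider velocity = (-107.509, -100.254) km/h; airliner velocity = (-96.624, -462.515) km/h.
Velocity of glider relative to airliner = (-107.509, -100.254) − (-96.624, -462.515) = (-10.885, 362.261) km/h.
Magnitude = |(-10.885, 362.261)| = 362.425 km/h.

362.42 km/h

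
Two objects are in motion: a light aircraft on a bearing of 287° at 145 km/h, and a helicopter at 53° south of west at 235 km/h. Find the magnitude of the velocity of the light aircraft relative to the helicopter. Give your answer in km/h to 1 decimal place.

230.1 km/h

Taking east as x and north as y: light aircraft velocity = (-138.664, 42.394) km/h; helicopter velocity = (-141.427, -187.679) km/h.
Velocity of light aircraft relative to helicopter = (-138.664, 42.394) − (-141.427, -187.679) = (2.762, 230.073) km/h.
Magnitude = |(2.762, 230.073)| = 230.090 km/h.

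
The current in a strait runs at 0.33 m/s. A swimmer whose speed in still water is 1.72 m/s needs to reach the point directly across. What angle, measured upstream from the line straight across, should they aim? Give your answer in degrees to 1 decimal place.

11.1°

To cancel the current, the upstream component of the swimmer's velocity must equal the flow: 1.72 sin θ = 0.33.
sin θ = 0.33 / 1.72 = 0.1919.
θ = arcsin(0.1919) = 11.061°.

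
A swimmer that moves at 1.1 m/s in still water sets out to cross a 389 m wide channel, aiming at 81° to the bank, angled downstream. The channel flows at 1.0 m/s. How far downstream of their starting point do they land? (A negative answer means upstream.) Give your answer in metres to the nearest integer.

420 m

Perpendicular speed = 1.086 m/s; crossing time = 389 / 1.086 = 358.044 s.
Net downstream speed = 1.172 m/s.
Drift = 1.172 × 358.044 = 419.656 m (downstream).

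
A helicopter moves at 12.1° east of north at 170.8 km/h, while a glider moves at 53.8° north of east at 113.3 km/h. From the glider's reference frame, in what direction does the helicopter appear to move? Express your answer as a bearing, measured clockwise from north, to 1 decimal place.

Taking east as x and north as y: helicopter velocity = (35.803, 167.005) km/h; glider velocity = (66.916, 91.429) km/h.
Velocity of helicopter relative to glider = (35.803, 167.005) − (66.916, 91.429) = (-31.113, 75.577) km/h.
Bearing = atan2(-31.11, 75.58) = 337.62° clockwise from north.

337.6°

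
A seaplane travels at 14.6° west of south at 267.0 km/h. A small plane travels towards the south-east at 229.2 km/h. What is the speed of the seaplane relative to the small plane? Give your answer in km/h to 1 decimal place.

Taking east as x and north as y: seaplane velocity = (-67.303, -258.378) km/h; small plane velocity = (162.069, -162.069) km/h.
Velocity of seaplane relative to small plane = (-67.303, -258.378) − (162.069, -162.069) = (-229.371, -96.309) km/h.
Magnitude = |(-229.371, -96.309)| = 248.770 km/h.

248.8 km/h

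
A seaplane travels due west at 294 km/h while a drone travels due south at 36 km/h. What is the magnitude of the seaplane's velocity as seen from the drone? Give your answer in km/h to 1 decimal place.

296.2 km/h

Taking east as x and north as y: seaplane velocity = (-294.000, 0.000) km/h; drone velocity = (0.000, -36.000) km/h.
Velocity of seaplane relative to drone = (-294.000, 0.000) − (0.000, -36.000) = (-294.000, 36.000) km/h.
Magnitude = |(-294.000, 36.000)| = 296.196 km/h.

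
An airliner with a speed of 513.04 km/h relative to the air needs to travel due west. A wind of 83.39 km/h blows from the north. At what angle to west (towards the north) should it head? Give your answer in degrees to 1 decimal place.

The wind pushes perpendicular to the desired track; the heading must have a component into the wind equal to 83.39 km/h: 513.04 sin θ = 83.39.
sin θ = 0.1625, so θ = 9.354°.

9.4°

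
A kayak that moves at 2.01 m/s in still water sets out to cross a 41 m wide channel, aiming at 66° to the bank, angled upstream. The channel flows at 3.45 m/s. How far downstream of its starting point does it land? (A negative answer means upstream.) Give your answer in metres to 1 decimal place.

58.8 m

Perpendicular speed = 1.836 m/s; crossing time = 41 / 1.836 = 22.328 s.
Net downstream speed = 2.632 m/s.
Drift = 2.632 × 22.328 = 58.779 m (downstream).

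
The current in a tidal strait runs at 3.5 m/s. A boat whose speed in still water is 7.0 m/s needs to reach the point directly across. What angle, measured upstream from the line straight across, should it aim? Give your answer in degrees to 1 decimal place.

30.0°

To cancel the current, the upstream component of the boat's velocity must equal the flow: 7.0 sin θ = 3.5.
sin θ = 3.5 / 7.0 = 0.5000.
θ = arcsin(0.5000) = 30.000°.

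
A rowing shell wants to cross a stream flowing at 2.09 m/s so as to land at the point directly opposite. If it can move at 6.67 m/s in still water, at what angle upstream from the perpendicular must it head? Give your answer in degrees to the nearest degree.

To cancel the current, the upstream component of the rowing shell's velocity must equal the flow: 6.67 sin θ = 2.09.
sin θ = 2.09 / 6.67 = 0.3133.
θ = arcsin(0.3133) = 18.261°.

18°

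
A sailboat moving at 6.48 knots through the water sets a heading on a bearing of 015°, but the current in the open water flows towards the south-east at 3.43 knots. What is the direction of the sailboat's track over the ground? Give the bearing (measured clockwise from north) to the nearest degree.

047°

Taking east as x and north as y: velocity relative to the water = (1.677, 6.259) knots; the water relative to ground = (2.425, -2.425) knots.
Velocity relative to ground = (1.677, 6.259) + (2.425, -2.425) = (4.103, 3.834) knots.
Bearing = atan2(4.10, 3.83) = 46.94° clockwise from north.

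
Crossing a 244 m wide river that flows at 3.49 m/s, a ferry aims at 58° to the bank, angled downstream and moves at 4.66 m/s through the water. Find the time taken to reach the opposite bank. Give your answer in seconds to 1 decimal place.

61.7 s

The component of the ferry's velocity perpendicular to the bank is 4.66 × sin 58° = 3.952 m/s.
The current is parallel to the bank, so it does not affect the crossing time.
Time = 244 / 3.952 = 61.742 s.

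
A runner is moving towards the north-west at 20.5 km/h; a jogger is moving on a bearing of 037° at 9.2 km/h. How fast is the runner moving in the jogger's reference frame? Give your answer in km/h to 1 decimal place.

21.3 km/h

Taking east as x and north as y: runner velocity = (-14.496, 14.496) km/h; jogger velocity = (5.537, 7.347) km/h.
Velocity of runner relative to jogger = (-14.496, 14.496) − (5.537, 7.347) = (-20.032, 7.148) km/h.
Magnitude = |(-20.032, 7.148)| = 21.270 km/h.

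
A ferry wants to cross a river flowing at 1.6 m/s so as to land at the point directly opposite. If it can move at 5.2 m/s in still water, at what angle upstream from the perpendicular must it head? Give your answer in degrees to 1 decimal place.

17.9°

To cancel the current, the upstream component of the ferry's velocity must equal the flow: 5.2 sin θ = 1.6.
sin θ = 1.6 / 5.2 = 0.3077.
θ = arcsin(0.3077) = 17.920°.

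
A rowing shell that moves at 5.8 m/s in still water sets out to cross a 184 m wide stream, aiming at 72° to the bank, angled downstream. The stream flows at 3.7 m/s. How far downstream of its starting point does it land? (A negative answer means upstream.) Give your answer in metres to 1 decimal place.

Perpendicular speed = 5.516 m/s; crossing time = 184 / 5.516 = 33.357 s.
Net downstream speed = 5.492 m/s.
Drift = 5.492 × 33.357 = 183.205 m (downstream).

183.2 m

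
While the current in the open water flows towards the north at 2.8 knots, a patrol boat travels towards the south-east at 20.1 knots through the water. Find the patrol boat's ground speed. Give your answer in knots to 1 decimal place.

Taking east as x and north as y: velocity relative to the water = (14.213, -14.213) knots; the water relative to ground = (0.000, 2.800) knots.
Velocity relative to ground = (14.213, -14.213) + (0.000, 2.800) = (14.213, -11.413) knots.
Speed = |(14.213, -11.413)| = 18.228 knots.

18.2 knots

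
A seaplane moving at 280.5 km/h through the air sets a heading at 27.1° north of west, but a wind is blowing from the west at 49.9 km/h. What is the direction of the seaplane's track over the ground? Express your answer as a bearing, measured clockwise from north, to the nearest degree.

303°

Taking east as x and north as y: velocity relative to the air = (-249.705, 127.780) km/h; the air relative to ground = (49.900, 0.000) km/h.
Velocity relative to ground = (-249.705, 127.780) + (49.900, 0.000) = (-199.805, 127.780) km/h.
Bearing = atan2(-199.80, 127.78) = 302.60° clockwise from north.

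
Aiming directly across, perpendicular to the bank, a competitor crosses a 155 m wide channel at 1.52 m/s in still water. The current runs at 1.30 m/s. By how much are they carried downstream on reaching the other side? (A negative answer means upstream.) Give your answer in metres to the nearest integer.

Perpendicular speed = 1.520 m/s; crossing time = 155 / 1.520 = 101.974 s.
Net downstream speed = 1.300 m/s.
Drift = 1.300 × 101.974 = 132.566 m (downstream).

133 m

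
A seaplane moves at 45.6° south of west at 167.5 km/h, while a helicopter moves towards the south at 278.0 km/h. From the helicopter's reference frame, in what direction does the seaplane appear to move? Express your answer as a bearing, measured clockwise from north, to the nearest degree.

Taking east as x and north as y: seaplane velocity = (-117.194, -119.674) km/h; helicopter velocity = (0.000, -278.000) km/h.
Velocity of seaplane relative to helicopter = (-117.194, -119.674) − (0.000, -278.000) = (-117.194, 158.326) km/h.
Bearing = atan2(-117.19, 158.33) = 323.49° clockwise from north.

323°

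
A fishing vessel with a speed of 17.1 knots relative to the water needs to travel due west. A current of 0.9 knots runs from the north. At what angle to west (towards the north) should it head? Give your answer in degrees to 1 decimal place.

3.0°

The current pushes perpendicular to the desired track; the heading must have a component into the current equal to 0.9 knots: 17.1 sin θ = 0.9.
sin θ = 0.0526, so θ = 3.017°.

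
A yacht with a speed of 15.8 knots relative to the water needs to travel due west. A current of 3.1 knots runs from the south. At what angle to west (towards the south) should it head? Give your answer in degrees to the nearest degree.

The current pushes perpendicular to the desired track; the heading must have a component into the current equal to 3.1 knots: 15.8 sin θ = 3.1.
sin θ = 0.1962, so θ = 11.315°.

11°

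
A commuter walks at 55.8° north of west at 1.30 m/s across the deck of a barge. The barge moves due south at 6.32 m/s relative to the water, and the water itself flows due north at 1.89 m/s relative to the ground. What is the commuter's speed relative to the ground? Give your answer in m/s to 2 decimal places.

In east/north components (m/s): commuter relative to barge = (-0.731, 1.075); barge relative to water = (0.000, -6.320); water relative to ground = (0.000, 1.890).
Sum = (-0.731, -3.355) m/s.
Speed = |(-0.731, -3.355)| = 3.433 m/s.

3.43 m/s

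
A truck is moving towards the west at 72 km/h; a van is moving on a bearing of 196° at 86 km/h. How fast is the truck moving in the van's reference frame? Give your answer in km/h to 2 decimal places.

95.74 km/h

Taking east as x and north as y: truck velocity = (-72.000, 0.000) km/h; van velocity = (-23.705, -82.669) km/h.
Velocity of truck relative to van = (-72.000, 0.000) − (-23.705, -82.669) = (-48.295, 82.669) km/h.
Magnitude = |(-48.295, 82.669)| = 95.742 km/h.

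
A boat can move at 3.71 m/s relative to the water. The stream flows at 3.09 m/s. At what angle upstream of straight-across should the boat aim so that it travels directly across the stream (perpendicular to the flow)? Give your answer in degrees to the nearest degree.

56°

To cancel the current, the upstream component of the boat's velocity must equal the flow: 3.71 sin θ = 3.09.
sin θ = 3.09 / 3.71 = 0.8329.
θ = arcsin(0.8329) = 56.396°.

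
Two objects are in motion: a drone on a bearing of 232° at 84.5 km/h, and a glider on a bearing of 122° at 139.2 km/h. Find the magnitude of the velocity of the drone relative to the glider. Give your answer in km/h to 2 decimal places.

185.91 km/h

Taking east as x and north as y: drone velocity = (-66.587, -52.023) km/h; glider velocity = (118.048, -73.765) km/h.
Velocity of drone relative to glider = (-66.587, -52.023) − (118.048, -73.765) = (-184.635, 21.741) km/h.
Magnitude = |(-184.635, 21.741)| = 185.911 km/h.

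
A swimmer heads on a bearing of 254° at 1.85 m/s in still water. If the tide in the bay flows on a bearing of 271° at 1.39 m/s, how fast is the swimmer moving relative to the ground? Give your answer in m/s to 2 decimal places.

Taking east as x and north as y: velocity relative to the water = (-1.778, -0.510) m/s; the water relative to ground = (-1.390, 0.024) m/s.
Velocity relative to ground = (-1.778, -0.510) + (-1.390, 0.024) = (-3.168, -0.486) m/s.
Speed = |(-3.168, -0.486)| = 3.205 m/s.

3.21 m/s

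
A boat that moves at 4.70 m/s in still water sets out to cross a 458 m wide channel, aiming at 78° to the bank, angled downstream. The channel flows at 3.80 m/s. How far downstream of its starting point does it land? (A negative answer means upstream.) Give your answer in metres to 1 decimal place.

475.9 m

Perpendicular speed = 4.597 m/s; crossing time = 458 / 4.597 = 99.624 s.
Net downstream speed = 4.777 m/s.
Drift = 4.777 × 99.624 = 475.921 m (downstream).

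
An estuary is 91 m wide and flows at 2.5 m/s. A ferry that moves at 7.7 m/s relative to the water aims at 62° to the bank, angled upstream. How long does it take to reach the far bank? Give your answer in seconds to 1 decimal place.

The component of the ferry's velocity perpendicular to the bank is 7.7 × sin 62° = 6.799 m/s.
Only the cross-stream component determines the crossing time; the current contributes nothing perpendicular to the bank.
Time = 91 / 6.799 = 13.385 s.

13.4 s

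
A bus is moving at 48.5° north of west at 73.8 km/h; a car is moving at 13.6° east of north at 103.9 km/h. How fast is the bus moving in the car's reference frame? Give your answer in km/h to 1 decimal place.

Taking east as x and north as y: bus velocity = (-48.901, 55.273) km/h; car velocity = (24.431, 100.987) km/h.
Velocity of bus relative to car = (-48.901, 55.273) − (24.431, 100.987) = (-73.333, -45.714) km/h.
Magnitude = |(-73.333, -45.714)| = 86.414 km/h.

86.4 km/h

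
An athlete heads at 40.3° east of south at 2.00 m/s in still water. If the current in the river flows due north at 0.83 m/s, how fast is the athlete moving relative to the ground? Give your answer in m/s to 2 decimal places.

1.47 m/s

Taking east as x and north as y: velocity relative to the water = (1.294, -1.525) m/s; the water relative to ground = (0.000, 0.830) m/s.
Velocity relative to ground = (1.294, -1.525) + (0.000, 0.830) = (1.294, -0.695) m/s.
Speed = |(1.294, -0.695)| = 1.469 m/s.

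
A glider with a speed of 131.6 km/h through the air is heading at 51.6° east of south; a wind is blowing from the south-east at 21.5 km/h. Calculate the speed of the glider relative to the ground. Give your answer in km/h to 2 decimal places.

110.27 km/h

Taking east as x and north as y: velocity relative to the air = (103.134, -81.743) km/h; the air relative to ground = (-15.203, 15.203) km/h.
Velocity relative to ground = (103.134, -81.743) + (-15.203, 15.203) = (87.931, -66.540) km/h.
Speed = |(87.931, -66.540)| = 110.270 km/h.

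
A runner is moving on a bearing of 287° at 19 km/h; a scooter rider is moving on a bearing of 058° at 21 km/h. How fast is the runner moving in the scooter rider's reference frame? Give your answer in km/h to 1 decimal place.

Taking east as x and north as y: runner velocity = (-18.170, 5.555) km/h; scooter rider velocity = (17.809, 11.128) km/h.
Velocity of runner relative to scooter rider = (-18.170, 5.555) − (17.809, 11.128) = (-35.979, -5.573) km/h.
Magnitude = |(-35.979, -5.573)| = 36.408 km/h.

36.4 km/h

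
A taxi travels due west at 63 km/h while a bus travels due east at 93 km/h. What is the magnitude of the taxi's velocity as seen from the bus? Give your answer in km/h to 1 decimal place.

Taking east as x and north as y: taxi velocity = (-63.000, 0.000) km/h; bus velocity = (93.000, 0.000) km/h.
Velocity of taxi relative to bus = (-63.000, 0.000) − (93.000, 0.000) = (-156.000, 0.000) km/h.
Magnitude = |(-156.000, 0.000)| = 156.000 km/h.

156.0 km/h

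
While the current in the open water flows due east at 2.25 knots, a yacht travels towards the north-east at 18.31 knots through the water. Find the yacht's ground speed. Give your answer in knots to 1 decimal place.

20.0 knots

Taking east as x and north as y: velocity relative to the water = (12.947, 12.947) knots; the water relative to ground = (2.250, 0.000) knots.
Velocity relative to ground = (12.947, 12.947) + (2.250, 0.000) = (15.197, 12.947) knots.
Speed = |(15.197, 12.947)| = 19.964 knots.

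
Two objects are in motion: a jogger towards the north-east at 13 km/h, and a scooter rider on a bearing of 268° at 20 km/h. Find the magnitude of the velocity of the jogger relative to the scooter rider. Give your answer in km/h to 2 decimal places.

Taking east as x and north as y: jogger velocity = (9.192, 9.192) km/h; scooter rider velocity = (-19.988, -0.698) km/h.
Velocity of jogger relative to scooter rider = (9.192, 9.192) − (-19.988, -0.698) = (29.180, 9.890) km/h.
Magnitude = |(29.180, 9.890)| = 30.811 km/h.

30.81 km/h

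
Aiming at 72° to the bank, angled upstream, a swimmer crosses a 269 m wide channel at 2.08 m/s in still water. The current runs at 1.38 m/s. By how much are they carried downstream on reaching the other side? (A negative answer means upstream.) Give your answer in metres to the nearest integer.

100 m

Perpendicular speed = 1.978 m/s; crossing time = 269 / 1.978 = 135.982 s.
Net downstream speed = 0.737 m/s.
Drift = 0.737 × 135.982 = 100.252 m (downstream).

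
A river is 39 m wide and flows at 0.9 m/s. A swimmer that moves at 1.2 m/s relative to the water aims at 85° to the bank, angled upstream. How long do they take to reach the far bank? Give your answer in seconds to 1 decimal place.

32.6 s

The component of the swimmer's velocity perpendicular to the bank is 1.2 × sin 85° = 1.195 m/s.
The current is parallel to the bank, so it does not affect the crossing time.
Time = 39 / 1.195 = 32.624 s.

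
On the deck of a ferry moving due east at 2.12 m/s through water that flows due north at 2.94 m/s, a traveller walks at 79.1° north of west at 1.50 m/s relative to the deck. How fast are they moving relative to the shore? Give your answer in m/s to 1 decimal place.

4.8 m/s

In east/north components (m/s): traveller relative to ferry = (-0.284, 1.473); ferry relative to water = (2.120, 0.000); water relative to ground = (0.000, 2.940).
Sum = (1.836, 4.413) m/s.
Speed = |(1.836, 4.413)| = 4.780 m/s.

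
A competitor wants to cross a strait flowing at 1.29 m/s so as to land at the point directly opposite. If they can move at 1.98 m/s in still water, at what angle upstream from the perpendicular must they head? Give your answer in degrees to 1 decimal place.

To cancel the current, the upstream component of the competitor's velocity must equal the flow: 1.98 sin θ = 1.29.
sin θ = 1.29 / 1.98 = 0.6515.
θ = arcsin(0.6515) = 40.656°.

40.7°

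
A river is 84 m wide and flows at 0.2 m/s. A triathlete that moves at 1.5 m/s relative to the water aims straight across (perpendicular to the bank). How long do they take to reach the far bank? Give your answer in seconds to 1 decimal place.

The component of the triathlete's velocity perpendicular to the bank is 1.5 m/s.
The current is parallel to the bank, so it does not affect the crossing time.
Time = 84 / 1.500 = 56.000 s.

56.0 s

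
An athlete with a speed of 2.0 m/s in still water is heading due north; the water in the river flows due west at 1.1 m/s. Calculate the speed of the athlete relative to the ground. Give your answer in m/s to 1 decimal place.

2.3 m/s

Taking east as x and north as y: velocity relative to the water = (0.000, 2.000) m/s; the water relative to ground = (-1.100, 0.000) m/s.
Velocity relative to ground = (0.000, 2.000) + (-1.100, 0.000) = (-1.100, 2.000) m/s.
Speed = |(-1.100, 2.000)| = 2.283 m/s.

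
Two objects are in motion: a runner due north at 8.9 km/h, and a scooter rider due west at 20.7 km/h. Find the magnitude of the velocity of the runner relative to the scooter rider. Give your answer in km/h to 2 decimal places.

Taking east as x and north as y: runner velocity = (0.000, 8.900) km/h; scooter rider velocity = (-20.700, 0.000) km/h.
Velocity of runner relative to scooter rider = (0.000, 8.900) − (-20.700, 0.000) = (20.700, 8.900) km/h.
Magnitude = |(20.700, 8.900)| = 22.532 km/h.

22.53 km/h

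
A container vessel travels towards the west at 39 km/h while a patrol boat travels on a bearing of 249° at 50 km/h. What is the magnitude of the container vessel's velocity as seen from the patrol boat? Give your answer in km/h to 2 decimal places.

19.49 km/h

Taking east as x and north as y: container vessel velocity = (-39.000, 0.000) km/h; patrol boat velocity = (-46.679, -17.918) km/h.
Velocity of container vessel relative to patrol boat = (-39.000, 0.000) − (-46.679, -17.918) = (7.679, 17.918) km/h.
Magnitude = |(7.679, 17.918)| = 19.495 km/h.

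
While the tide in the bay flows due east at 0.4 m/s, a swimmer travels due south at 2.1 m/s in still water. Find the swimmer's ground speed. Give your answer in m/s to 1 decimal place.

2.1 m/s

Taking east as x and north as y: velocity relative to the water = (0.000, -2.100) m/s; the water relative to ground = (0.400, 0.000) m/s.
Velocity relative to ground = (0.000, -2.100) + (0.400, 0.000) = (0.400, -2.100) m/s.
Speed = |(0.400, -2.100)| = 2.138 m/s.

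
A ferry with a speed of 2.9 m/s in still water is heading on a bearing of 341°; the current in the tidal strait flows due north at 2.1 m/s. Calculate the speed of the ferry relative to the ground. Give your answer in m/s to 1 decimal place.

4.9 m/s

Taking east as x and north as y: velocity relative to the water = (-0.944, 2.742) m/s; the water relative to ground = (0.000, 2.100) m/s.
Velocity relative to ground = (-0.944, 2.742) + (0.000, 2.100) = (-0.944, 4.842) m/s.
Speed = |(-0.944, 4.842)| = 4.933 m/s.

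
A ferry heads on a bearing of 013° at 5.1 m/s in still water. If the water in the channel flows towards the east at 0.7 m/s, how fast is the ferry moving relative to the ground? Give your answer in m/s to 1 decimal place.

5.3 m/s

Taking east as x and north as y: velocity relative to the water = (1.147, 4.969) m/s; the water relative to ground = (0.700, 0.000) m/s.
Velocity relative to ground = (1.147, 4.969) + (0.700, 0.000) = (1.847, 4.969) m/s.
Speed = |(1.847, 4.969)| = 5.302 m/s.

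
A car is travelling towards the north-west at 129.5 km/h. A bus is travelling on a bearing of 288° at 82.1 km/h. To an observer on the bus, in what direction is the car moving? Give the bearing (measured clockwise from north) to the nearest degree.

Taking east as x and north as y: car velocity = (-91.570, 91.570) km/h; bus velocity = (-78.082, 25.370) km/h.
Velocity of car relative to bus = (-91.570, 91.570) − (-78.082, 25.370) = (-13.489, 66.200) km/h.
Bearing = atan2(-13.49, 66.20) = 348.48° clockwise from north.

348°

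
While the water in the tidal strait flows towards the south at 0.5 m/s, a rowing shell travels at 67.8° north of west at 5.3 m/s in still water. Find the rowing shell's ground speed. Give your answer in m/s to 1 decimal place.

4.8 m/s

Taking east as x and north as y: velocity relative to the water = (-2.003, 4.907) m/s; the water relative to ground = (0.000, -0.500) m/s.
Velocity relative to ground = (-2.003, 4.907) + (0.000, -0.500) = (-2.003, 4.407) m/s.
Speed = |(-2.003, 4.407)| = 4.841 m/s.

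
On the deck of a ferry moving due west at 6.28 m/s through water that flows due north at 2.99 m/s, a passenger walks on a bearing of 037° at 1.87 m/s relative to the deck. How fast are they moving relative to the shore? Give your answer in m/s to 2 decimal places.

6.83 m/s

In east/north components (m/s): passenger relative to ferry = (1.125, 1.493); ferry relative to water = (-6.280, 0.000); water relative to ground = (0.000, 2.990).
Sum = (-5.155, 4.483) m/s.
Speed = |(-5.155, 4.483)| = 6.832 m/s.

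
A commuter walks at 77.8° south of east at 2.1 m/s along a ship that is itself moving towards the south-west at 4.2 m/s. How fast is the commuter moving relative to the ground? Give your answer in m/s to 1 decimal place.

5.6 m/s

Taking east as x and north as y: ship velocity = (-2.970, -2.970) m/s; commuter velocity relative to ship = (0.444, -2.053) m/s.
Velocity relative to ground = (-2.970, -2.970) + (0.444, -2.053) = (-2.526, -5.022) m/s.
Speed = |(-2.526, -5.022)| = 5.622 m/s.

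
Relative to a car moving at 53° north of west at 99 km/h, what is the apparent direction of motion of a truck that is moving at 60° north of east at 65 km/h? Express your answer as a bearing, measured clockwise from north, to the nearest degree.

104°

Taking east as x and north as y: truck velocity = (32.500, 56.292) km/h; car velocity = (-59.580, 79.065) km/h.
Velocity of truck relative to car = (32.500, 56.292) − (-59.580, 79.065) = (92.080, -22.773) km/h.
Bearing = atan2(92.08, -22.77) = 103.89° clockwise from north.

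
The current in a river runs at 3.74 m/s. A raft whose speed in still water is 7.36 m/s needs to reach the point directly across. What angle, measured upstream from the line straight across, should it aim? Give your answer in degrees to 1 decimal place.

30.5°

To cancel the current, the upstream component of the raft's velocity must equal the flow: 7.36 sin θ = 3.74.
sin θ = 3.74 / 7.36 = 0.5082.
θ = arcsin(0.5082) = 30.541°.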